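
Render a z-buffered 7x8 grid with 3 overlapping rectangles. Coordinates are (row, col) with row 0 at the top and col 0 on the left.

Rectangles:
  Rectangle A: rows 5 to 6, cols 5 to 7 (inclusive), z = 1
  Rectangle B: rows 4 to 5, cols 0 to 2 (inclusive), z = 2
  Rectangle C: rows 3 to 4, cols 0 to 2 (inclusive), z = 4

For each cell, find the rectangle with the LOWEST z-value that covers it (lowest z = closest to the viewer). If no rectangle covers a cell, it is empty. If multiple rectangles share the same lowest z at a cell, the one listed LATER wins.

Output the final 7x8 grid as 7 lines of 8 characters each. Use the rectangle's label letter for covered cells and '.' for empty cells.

........
........
........
CCC.....
BBB.....
BBB..AAA
.....AAA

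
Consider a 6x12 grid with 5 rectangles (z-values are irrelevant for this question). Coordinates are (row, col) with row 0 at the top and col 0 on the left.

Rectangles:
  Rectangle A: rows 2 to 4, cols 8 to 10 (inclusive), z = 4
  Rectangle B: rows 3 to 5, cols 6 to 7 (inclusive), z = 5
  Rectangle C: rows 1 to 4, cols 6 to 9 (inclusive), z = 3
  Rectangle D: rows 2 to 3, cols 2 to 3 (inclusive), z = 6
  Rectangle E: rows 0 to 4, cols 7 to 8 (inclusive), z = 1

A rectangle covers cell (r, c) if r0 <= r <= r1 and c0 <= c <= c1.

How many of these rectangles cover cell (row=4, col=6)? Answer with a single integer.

Answer: 2

Derivation:
Check cell (4,6):
  A: rows 2-4 cols 8-10 -> outside (col miss)
  B: rows 3-5 cols 6-7 -> covers
  C: rows 1-4 cols 6-9 -> covers
  D: rows 2-3 cols 2-3 -> outside (row miss)
  E: rows 0-4 cols 7-8 -> outside (col miss)
Count covering = 2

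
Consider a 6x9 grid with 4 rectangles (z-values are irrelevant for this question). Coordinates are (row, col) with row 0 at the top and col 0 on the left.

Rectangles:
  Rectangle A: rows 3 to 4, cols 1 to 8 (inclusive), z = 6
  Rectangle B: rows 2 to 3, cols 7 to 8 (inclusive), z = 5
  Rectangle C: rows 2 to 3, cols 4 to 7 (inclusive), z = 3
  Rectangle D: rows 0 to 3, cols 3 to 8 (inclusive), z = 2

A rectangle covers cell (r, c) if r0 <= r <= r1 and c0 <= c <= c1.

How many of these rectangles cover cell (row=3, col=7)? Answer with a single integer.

Answer: 4

Derivation:
Check cell (3,7):
  A: rows 3-4 cols 1-8 -> covers
  B: rows 2-3 cols 7-8 -> covers
  C: rows 2-3 cols 4-7 -> covers
  D: rows 0-3 cols 3-8 -> covers
Count covering = 4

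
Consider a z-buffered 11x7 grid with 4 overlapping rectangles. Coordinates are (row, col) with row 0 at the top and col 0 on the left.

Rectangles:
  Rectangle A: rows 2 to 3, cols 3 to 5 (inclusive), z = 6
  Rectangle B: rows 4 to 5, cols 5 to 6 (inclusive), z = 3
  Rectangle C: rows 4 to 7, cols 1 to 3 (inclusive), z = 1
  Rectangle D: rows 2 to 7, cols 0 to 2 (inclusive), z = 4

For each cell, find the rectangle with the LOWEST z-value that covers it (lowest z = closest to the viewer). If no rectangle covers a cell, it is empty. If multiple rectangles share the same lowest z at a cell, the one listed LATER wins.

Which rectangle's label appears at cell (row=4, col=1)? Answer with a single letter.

Answer: C

Derivation:
Check cell (4,1):
  A: rows 2-3 cols 3-5 -> outside (row miss)
  B: rows 4-5 cols 5-6 -> outside (col miss)
  C: rows 4-7 cols 1-3 z=1 -> covers; best now C (z=1)
  D: rows 2-7 cols 0-2 z=4 -> covers; best now C (z=1)
Winner: C at z=1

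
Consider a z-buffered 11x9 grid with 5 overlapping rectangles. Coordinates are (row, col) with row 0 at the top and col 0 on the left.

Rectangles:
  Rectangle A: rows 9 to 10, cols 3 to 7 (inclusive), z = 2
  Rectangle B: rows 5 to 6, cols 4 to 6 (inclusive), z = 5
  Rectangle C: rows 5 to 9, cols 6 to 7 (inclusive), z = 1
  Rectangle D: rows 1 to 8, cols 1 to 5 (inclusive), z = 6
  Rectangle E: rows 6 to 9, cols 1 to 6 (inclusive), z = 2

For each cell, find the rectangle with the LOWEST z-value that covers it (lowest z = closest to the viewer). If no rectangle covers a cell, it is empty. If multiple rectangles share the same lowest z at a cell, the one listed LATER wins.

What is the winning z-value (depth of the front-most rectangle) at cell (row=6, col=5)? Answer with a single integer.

Answer: 2

Derivation:
Check cell (6,5):
  A: rows 9-10 cols 3-7 -> outside (row miss)
  B: rows 5-6 cols 4-6 z=5 -> covers; best now B (z=5)
  C: rows 5-9 cols 6-7 -> outside (col miss)
  D: rows 1-8 cols 1-5 z=6 -> covers; best now B (z=5)
  E: rows 6-9 cols 1-6 z=2 -> covers; best now E (z=2)
Winner: E at z=2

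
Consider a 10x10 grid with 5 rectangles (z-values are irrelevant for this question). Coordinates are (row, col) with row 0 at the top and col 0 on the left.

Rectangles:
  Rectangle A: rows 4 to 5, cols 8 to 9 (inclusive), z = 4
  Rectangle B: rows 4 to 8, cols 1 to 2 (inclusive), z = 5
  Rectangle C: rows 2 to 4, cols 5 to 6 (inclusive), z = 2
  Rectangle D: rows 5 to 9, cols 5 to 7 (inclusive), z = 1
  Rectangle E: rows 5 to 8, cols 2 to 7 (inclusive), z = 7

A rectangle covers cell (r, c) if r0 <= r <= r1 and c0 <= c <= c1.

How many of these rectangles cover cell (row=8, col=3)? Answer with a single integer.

Answer: 1

Derivation:
Check cell (8,3):
  A: rows 4-5 cols 8-9 -> outside (row miss)
  B: rows 4-8 cols 1-2 -> outside (col miss)
  C: rows 2-4 cols 5-6 -> outside (row miss)
  D: rows 5-9 cols 5-7 -> outside (col miss)
  E: rows 5-8 cols 2-7 -> covers
Count covering = 1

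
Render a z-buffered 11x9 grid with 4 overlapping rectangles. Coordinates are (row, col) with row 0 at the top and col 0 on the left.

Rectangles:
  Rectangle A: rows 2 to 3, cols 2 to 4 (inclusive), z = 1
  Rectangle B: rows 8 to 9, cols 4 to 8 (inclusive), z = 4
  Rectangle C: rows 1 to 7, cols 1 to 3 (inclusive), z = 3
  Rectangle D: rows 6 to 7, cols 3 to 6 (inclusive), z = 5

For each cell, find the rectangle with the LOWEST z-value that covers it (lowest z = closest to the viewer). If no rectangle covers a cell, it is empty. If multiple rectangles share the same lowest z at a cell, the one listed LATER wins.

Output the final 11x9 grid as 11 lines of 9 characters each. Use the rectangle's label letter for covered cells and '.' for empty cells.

.........
.CCC.....
.CAAA....
.CAAA....
.CCC.....
.CCC.....
.CCCDDD..
.CCCDDD..
....BBBBB
....BBBBB
.........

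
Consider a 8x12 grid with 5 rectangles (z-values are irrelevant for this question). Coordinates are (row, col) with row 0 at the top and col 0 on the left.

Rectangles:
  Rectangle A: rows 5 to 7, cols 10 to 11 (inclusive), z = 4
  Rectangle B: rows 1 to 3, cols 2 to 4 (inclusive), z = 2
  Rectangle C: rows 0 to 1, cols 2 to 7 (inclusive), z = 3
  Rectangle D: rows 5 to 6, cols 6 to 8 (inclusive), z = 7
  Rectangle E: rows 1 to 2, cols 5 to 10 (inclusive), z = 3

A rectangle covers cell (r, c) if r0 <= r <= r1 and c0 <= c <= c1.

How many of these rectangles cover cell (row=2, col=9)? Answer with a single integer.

Answer: 1

Derivation:
Check cell (2,9):
  A: rows 5-7 cols 10-11 -> outside (row miss)
  B: rows 1-3 cols 2-4 -> outside (col miss)
  C: rows 0-1 cols 2-7 -> outside (row miss)
  D: rows 5-6 cols 6-8 -> outside (row miss)
  E: rows 1-2 cols 5-10 -> covers
Count covering = 1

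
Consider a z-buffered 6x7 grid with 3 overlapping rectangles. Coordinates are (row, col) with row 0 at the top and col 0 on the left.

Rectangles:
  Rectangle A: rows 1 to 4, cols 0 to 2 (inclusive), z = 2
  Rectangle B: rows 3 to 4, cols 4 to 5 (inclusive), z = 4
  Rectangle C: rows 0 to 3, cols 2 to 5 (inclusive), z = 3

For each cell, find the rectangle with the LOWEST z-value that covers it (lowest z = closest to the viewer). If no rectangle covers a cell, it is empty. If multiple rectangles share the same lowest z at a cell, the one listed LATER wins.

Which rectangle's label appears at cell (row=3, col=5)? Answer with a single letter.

Check cell (3,5):
  A: rows 1-4 cols 0-2 -> outside (col miss)
  B: rows 3-4 cols 4-5 z=4 -> covers; best now B (z=4)
  C: rows 0-3 cols 2-5 z=3 -> covers; best now C (z=3)
Winner: C at z=3

Answer: C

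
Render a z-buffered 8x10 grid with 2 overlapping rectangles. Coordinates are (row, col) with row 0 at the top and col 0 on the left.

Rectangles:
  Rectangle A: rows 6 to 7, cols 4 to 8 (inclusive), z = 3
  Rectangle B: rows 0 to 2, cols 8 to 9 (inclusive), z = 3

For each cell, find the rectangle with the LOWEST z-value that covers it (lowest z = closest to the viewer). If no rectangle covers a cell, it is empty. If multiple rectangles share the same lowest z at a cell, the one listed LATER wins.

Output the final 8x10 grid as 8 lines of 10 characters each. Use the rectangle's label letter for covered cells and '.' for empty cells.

........BB
........BB
........BB
..........
..........
..........
....AAAAA.
....AAAAA.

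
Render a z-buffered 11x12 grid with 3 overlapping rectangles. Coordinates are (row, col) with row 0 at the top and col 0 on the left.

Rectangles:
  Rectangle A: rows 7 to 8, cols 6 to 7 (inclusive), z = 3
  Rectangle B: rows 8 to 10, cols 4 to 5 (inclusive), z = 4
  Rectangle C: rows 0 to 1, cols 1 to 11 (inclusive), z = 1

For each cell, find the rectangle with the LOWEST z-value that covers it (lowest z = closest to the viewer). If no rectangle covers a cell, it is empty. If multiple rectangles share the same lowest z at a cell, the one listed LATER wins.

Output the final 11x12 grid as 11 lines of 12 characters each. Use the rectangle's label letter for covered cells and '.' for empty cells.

.CCCCCCCCCCC
.CCCCCCCCCCC
............
............
............
............
............
......AA....
....BBAA....
....BB......
....BB......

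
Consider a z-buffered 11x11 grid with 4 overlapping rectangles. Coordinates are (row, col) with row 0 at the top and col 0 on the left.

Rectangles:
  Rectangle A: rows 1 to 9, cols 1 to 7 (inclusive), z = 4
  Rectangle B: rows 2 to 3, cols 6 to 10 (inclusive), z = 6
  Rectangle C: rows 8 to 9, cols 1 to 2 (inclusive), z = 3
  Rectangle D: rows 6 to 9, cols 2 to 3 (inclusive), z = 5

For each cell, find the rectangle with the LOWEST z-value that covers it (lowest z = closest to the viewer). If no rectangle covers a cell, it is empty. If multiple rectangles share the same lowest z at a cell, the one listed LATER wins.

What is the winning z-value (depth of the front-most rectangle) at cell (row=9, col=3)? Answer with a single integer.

Check cell (9,3):
  A: rows 1-9 cols 1-7 z=4 -> covers; best now A (z=4)
  B: rows 2-3 cols 6-10 -> outside (row miss)
  C: rows 8-9 cols 1-2 -> outside (col miss)
  D: rows 6-9 cols 2-3 z=5 -> covers; best now A (z=4)
Winner: A at z=4

Answer: 4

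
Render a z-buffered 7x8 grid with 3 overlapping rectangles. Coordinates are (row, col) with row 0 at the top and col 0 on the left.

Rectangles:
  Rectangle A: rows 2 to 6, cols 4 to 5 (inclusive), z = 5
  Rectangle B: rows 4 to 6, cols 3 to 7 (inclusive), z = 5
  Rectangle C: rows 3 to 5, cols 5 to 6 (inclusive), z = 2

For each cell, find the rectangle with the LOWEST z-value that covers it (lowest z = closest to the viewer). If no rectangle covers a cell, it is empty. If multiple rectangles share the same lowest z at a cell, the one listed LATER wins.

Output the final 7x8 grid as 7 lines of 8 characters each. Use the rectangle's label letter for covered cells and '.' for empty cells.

........
........
....AA..
....ACC.
...BBCCB
...BBCCB
...BBBBB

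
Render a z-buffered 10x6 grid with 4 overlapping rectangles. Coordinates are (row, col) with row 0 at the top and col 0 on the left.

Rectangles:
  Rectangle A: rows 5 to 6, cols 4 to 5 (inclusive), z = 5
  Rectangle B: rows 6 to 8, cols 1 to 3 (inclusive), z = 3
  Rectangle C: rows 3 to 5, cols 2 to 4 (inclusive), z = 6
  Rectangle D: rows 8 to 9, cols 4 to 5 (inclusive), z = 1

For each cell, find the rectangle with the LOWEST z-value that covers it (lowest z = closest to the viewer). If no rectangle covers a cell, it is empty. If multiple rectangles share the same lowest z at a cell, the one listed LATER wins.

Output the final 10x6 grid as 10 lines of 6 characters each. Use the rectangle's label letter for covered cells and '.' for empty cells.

......
......
......
..CCC.
..CCC.
..CCAA
.BBBAA
.BBB..
.BBBDD
....DD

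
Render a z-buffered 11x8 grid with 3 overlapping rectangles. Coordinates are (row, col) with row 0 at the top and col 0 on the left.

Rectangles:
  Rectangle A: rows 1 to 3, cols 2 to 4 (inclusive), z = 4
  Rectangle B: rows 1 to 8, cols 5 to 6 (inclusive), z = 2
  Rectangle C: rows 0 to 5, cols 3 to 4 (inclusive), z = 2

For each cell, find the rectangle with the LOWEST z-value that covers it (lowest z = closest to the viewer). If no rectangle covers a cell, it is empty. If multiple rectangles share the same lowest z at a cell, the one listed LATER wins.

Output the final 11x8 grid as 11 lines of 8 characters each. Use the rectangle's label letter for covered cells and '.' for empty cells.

...CC...
..ACCBB.
..ACCBB.
..ACCBB.
...CCBB.
...CCBB.
.....BB.
.....BB.
.....BB.
........
........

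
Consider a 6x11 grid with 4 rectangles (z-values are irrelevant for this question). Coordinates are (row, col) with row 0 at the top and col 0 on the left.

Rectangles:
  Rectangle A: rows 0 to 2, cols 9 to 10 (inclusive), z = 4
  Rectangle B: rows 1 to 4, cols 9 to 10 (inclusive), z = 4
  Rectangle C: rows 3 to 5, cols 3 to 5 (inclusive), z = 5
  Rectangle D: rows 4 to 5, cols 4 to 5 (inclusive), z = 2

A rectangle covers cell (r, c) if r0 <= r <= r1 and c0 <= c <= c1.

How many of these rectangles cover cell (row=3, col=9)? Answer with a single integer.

Answer: 1

Derivation:
Check cell (3,9):
  A: rows 0-2 cols 9-10 -> outside (row miss)
  B: rows 1-4 cols 9-10 -> covers
  C: rows 3-5 cols 3-5 -> outside (col miss)
  D: rows 4-5 cols 4-5 -> outside (row miss)
Count covering = 1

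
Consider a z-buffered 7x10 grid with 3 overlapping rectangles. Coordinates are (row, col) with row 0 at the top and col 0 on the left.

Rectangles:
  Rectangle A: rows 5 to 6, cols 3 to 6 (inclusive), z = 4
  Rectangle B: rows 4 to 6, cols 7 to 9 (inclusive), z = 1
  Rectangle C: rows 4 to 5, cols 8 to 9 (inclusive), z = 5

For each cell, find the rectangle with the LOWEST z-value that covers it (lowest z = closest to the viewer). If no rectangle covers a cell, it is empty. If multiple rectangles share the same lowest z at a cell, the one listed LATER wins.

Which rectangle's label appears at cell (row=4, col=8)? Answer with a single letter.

Answer: B

Derivation:
Check cell (4,8):
  A: rows 5-6 cols 3-6 -> outside (row miss)
  B: rows 4-6 cols 7-9 z=1 -> covers; best now B (z=1)
  C: rows 4-5 cols 8-9 z=5 -> covers; best now B (z=1)
Winner: B at z=1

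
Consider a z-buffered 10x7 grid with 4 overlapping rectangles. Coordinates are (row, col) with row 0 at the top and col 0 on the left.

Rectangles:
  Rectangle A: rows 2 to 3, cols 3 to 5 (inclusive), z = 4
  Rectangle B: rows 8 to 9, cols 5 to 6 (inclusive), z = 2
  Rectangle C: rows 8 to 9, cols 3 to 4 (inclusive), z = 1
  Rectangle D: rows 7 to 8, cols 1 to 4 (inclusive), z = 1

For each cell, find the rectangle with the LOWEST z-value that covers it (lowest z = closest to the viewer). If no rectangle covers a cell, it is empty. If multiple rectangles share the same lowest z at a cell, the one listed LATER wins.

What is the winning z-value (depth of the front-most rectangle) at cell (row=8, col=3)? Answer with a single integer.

Check cell (8,3):
  A: rows 2-3 cols 3-5 -> outside (row miss)
  B: rows 8-9 cols 5-6 -> outside (col miss)
  C: rows 8-9 cols 3-4 z=1 -> covers; best now C (z=1)
  D: rows 7-8 cols 1-4 z=1 -> covers; best now D (z=1)
Winner: D at z=1

Answer: 1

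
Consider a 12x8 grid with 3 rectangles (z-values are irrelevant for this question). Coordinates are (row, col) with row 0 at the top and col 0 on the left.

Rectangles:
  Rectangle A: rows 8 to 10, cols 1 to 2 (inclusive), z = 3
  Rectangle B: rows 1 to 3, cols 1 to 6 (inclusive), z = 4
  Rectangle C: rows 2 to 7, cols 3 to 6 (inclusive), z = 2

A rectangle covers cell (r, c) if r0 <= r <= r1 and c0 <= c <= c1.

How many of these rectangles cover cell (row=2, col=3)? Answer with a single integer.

Check cell (2,3):
  A: rows 8-10 cols 1-2 -> outside (row miss)
  B: rows 1-3 cols 1-6 -> covers
  C: rows 2-7 cols 3-6 -> covers
Count covering = 2

Answer: 2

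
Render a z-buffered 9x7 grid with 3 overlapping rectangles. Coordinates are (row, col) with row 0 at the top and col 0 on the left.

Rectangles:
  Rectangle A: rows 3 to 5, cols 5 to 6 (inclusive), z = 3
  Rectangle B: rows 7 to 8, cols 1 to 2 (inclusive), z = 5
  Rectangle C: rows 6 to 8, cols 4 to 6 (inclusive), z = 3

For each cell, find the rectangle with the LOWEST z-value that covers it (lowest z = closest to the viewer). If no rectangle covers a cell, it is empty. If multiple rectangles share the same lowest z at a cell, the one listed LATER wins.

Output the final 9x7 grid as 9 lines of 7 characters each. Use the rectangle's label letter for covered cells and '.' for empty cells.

.......
.......
.......
.....AA
.....AA
.....AA
....CCC
.BB.CCC
.BB.CCC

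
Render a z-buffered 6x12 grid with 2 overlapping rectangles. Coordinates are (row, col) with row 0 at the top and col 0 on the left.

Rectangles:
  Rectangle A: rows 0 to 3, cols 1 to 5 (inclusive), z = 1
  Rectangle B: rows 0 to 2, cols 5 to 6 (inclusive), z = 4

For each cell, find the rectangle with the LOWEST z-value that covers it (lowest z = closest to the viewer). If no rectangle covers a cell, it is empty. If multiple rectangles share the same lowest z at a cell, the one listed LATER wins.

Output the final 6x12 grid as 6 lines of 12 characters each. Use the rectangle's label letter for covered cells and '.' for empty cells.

.AAAAAB.....
.AAAAAB.....
.AAAAAB.....
.AAAAA......
............
............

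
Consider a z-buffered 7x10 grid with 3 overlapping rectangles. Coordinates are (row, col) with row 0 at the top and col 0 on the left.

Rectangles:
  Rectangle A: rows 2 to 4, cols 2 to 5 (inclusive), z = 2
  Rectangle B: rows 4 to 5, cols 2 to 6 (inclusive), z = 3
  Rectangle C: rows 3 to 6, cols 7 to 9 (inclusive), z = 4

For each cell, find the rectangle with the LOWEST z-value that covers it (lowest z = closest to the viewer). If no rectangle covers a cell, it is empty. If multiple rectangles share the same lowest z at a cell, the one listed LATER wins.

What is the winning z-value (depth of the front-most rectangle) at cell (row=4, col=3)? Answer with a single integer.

Check cell (4,3):
  A: rows 2-4 cols 2-5 z=2 -> covers; best now A (z=2)
  B: rows 4-5 cols 2-6 z=3 -> covers; best now A (z=2)
  C: rows 3-6 cols 7-9 -> outside (col miss)
Winner: A at z=2

Answer: 2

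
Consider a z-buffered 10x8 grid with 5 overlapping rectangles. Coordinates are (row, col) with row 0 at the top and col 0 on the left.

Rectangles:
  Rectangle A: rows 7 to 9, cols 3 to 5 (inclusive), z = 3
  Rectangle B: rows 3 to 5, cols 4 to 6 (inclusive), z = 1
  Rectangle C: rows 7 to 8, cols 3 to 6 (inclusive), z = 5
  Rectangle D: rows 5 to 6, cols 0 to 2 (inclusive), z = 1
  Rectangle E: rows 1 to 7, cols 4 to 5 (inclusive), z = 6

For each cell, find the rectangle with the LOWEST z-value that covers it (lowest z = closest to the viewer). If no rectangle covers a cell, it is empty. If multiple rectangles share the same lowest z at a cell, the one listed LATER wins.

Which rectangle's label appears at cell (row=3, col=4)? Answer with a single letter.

Check cell (3,4):
  A: rows 7-9 cols 3-5 -> outside (row miss)
  B: rows 3-5 cols 4-6 z=1 -> covers; best now B (z=1)
  C: rows 7-8 cols 3-6 -> outside (row miss)
  D: rows 5-6 cols 0-2 -> outside (row miss)
  E: rows 1-7 cols 4-5 z=6 -> covers; best now B (z=1)
Winner: B at z=1

Answer: B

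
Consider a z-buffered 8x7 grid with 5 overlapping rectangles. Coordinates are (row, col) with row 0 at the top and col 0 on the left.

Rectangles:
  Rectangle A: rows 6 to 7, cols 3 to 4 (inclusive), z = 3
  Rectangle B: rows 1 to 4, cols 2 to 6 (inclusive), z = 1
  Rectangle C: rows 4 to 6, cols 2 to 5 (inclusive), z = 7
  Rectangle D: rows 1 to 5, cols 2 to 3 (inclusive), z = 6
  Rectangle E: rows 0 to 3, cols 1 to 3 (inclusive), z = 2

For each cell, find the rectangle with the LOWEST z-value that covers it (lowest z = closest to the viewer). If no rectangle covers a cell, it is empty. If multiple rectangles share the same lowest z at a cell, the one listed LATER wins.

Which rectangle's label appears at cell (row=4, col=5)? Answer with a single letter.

Answer: B

Derivation:
Check cell (4,5):
  A: rows 6-7 cols 3-4 -> outside (row miss)
  B: rows 1-4 cols 2-6 z=1 -> covers; best now B (z=1)
  C: rows 4-6 cols 2-5 z=7 -> covers; best now B (z=1)
  D: rows 1-5 cols 2-3 -> outside (col miss)
  E: rows 0-3 cols 1-3 -> outside (row miss)
Winner: B at z=1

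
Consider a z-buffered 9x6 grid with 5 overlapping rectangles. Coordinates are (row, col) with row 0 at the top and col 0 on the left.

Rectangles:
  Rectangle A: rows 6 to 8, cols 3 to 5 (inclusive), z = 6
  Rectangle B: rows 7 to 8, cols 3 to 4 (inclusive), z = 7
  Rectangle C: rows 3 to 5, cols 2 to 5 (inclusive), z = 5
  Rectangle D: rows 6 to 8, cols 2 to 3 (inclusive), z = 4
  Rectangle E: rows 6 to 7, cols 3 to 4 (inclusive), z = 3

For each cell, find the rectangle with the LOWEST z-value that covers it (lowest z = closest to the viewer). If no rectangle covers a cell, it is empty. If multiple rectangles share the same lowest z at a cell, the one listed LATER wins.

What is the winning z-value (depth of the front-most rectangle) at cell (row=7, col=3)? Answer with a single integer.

Answer: 3

Derivation:
Check cell (7,3):
  A: rows 6-8 cols 3-5 z=6 -> covers; best now A (z=6)
  B: rows 7-8 cols 3-4 z=7 -> covers; best now A (z=6)
  C: rows 3-5 cols 2-5 -> outside (row miss)
  D: rows 6-8 cols 2-3 z=4 -> covers; best now D (z=4)
  E: rows 6-7 cols 3-4 z=3 -> covers; best now E (z=3)
Winner: E at z=3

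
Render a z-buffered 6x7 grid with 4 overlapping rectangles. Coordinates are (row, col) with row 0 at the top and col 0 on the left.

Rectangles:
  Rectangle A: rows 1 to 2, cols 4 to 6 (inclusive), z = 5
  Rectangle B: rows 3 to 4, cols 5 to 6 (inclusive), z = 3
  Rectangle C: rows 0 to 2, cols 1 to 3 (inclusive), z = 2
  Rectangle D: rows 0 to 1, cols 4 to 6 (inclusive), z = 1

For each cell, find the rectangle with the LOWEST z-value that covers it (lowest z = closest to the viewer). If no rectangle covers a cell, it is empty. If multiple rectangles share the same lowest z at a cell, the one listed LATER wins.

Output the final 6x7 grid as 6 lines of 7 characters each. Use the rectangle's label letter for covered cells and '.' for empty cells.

.CCCDDD
.CCCDDD
.CCCAAA
.....BB
.....BB
.......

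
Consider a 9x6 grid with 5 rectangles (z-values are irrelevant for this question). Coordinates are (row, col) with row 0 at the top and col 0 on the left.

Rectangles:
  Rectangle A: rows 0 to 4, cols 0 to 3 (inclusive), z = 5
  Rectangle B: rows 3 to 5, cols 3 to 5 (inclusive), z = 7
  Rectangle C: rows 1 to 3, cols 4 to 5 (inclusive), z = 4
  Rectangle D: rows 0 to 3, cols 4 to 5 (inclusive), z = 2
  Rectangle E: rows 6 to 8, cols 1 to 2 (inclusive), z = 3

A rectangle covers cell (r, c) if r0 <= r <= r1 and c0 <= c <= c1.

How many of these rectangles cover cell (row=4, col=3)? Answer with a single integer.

Answer: 2

Derivation:
Check cell (4,3):
  A: rows 0-4 cols 0-3 -> covers
  B: rows 3-5 cols 3-5 -> covers
  C: rows 1-3 cols 4-5 -> outside (row miss)
  D: rows 0-3 cols 4-5 -> outside (row miss)
  E: rows 6-8 cols 1-2 -> outside (row miss)
Count covering = 2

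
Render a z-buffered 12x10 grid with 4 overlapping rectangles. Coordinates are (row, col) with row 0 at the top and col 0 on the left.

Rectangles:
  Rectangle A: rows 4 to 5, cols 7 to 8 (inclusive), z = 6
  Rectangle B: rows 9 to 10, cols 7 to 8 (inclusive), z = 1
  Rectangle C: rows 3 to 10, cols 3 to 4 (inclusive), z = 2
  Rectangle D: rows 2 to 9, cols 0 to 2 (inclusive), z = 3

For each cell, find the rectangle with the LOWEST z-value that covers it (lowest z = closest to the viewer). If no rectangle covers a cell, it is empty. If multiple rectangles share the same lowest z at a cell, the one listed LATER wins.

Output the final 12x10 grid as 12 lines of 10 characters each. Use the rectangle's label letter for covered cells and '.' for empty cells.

..........
..........
DDD.......
DDDCC.....
DDDCC..AA.
DDDCC..AA.
DDDCC.....
DDDCC.....
DDDCC.....
DDDCC..BB.
...CC..BB.
..........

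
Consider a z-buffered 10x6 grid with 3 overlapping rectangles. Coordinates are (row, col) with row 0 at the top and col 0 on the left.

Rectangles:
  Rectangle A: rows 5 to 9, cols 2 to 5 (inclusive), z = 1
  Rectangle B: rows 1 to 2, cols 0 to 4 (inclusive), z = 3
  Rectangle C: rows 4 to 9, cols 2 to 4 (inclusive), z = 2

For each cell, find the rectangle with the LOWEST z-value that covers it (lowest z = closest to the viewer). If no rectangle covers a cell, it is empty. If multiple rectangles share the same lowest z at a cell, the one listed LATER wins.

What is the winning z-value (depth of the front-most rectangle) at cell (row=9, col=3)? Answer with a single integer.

Check cell (9,3):
  A: rows 5-9 cols 2-5 z=1 -> covers; best now A (z=1)
  B: rows 1-2 cols 0-4 -> outside (row miss)
  C: rows 4-9 cols 2-4 z=2 -> covers; best now A (z=1)
Winner: A at z=1

Answer: 1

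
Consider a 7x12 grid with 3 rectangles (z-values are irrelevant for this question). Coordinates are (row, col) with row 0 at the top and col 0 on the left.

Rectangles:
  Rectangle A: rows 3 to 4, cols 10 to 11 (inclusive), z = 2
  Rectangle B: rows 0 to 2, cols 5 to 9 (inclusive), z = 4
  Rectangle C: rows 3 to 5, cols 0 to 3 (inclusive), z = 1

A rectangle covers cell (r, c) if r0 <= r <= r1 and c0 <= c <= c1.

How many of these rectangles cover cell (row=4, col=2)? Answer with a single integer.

Check cell (4,2):
  A: rows 3-4 cols 10-11 -> outside (col miss)
  B: rows 0-2 cols 5-9 -> outside (row miss)
  C: rows 3-5 cols 0-3 -> covers
Count covering = 1

Answer: 1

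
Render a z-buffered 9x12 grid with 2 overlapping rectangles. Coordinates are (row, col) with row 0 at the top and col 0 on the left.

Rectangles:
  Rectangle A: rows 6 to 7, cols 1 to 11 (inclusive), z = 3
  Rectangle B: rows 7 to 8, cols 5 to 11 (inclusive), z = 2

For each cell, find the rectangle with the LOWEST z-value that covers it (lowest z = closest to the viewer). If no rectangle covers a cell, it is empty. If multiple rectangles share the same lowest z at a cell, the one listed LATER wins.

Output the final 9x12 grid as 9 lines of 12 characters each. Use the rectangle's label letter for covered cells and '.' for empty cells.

............
............
............
............
............
............
.AAAAAAAAAAA
.AAAABBBBBBB
.....BBBBBBB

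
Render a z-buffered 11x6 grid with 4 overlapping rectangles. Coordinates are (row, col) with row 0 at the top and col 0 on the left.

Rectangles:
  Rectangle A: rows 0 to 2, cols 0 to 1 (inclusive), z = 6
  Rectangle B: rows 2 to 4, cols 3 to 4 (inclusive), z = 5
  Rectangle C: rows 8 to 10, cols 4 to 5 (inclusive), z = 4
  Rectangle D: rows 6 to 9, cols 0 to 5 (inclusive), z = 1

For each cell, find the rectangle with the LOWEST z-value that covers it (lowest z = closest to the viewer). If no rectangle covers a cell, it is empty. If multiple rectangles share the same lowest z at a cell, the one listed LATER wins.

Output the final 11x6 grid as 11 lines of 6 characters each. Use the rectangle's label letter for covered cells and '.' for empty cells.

AA....
AA....
AA.BB.
...BB.
...BB.
......
DDDDDD
DDDDDD
DDDDDD
DDDDDD
....CC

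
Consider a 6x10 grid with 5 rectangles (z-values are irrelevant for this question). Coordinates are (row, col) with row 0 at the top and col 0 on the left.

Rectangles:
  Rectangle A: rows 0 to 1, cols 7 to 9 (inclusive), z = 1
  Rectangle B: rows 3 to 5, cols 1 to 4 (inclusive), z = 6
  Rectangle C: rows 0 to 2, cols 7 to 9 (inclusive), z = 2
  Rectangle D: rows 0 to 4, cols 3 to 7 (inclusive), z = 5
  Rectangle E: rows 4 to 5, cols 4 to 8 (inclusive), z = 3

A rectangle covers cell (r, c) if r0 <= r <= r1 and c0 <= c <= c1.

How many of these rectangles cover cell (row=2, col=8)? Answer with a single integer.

Answer: 1

Derivation:
Check cell (2,8):
  A: rows 0-1 cols 7-9 -> outside (row miss)
  B: rows 3-5 cols 1-4 -> outside (row miss)
  C: rows 0-2 cols 7-9 -> covers
  D: rows 0-4 cols 3-7 -> outside (col miss)
  E: rows 4-5 cols 4-8 -> outside (row miss)
Count covering = 1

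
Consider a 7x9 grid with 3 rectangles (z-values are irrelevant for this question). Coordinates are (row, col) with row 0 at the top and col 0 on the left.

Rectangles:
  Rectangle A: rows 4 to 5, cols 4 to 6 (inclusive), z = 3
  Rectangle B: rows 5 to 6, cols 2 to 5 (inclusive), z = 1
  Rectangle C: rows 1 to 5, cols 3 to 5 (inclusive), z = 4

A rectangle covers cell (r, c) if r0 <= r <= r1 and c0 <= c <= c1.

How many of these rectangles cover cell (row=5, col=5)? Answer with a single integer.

Check cell (5,5):
  A: rows 4-5 cols 4-6 -> covers
  B: rows 5-6 cols 2-5 -> covers
  C: rows 1-5 cols 3-5 -> covers
Count covering = 3

Answer: 3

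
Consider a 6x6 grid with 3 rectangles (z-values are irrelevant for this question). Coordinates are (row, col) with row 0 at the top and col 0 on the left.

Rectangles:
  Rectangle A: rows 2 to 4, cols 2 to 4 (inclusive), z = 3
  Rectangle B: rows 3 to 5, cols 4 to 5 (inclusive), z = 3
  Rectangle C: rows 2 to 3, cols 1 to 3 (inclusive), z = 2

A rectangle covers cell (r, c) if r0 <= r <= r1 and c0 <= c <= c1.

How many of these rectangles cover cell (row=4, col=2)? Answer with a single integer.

Check cell (4,2):
  A: rows 2-4 cols 2-4 -> covers
  B: rows 3-5 cols 4-5 -> outside (col miss)
  C: rows 2-3 cols 1-3 -> outside (row miss)
Count covering = 1

Answer: 1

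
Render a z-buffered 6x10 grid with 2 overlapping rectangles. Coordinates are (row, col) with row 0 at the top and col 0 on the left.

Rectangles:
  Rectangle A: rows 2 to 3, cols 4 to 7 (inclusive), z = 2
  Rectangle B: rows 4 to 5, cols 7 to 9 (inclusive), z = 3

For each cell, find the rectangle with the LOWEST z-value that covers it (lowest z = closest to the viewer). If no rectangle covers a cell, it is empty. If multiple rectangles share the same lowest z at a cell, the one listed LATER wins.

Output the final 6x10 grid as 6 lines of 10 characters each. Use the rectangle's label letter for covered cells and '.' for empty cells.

..........
..........
....AAAA..
....AAAA..
.......BBB
.......BBB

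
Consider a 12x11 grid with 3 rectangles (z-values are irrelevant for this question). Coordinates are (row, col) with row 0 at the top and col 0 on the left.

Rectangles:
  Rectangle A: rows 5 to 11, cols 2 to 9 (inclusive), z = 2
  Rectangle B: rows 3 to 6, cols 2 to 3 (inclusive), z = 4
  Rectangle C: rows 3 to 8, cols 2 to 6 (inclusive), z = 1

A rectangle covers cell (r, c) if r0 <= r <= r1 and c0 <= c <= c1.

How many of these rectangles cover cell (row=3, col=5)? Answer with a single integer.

Check cell (3,5):
  A: rows 5-11 cols 2-9 -> outside (row miss)
  B: rows 3-6 cols 2-3 -> outside (col miss)
  C: rows 3-8 cols 2-6 -> covers
Count covering = 1

Answer: 1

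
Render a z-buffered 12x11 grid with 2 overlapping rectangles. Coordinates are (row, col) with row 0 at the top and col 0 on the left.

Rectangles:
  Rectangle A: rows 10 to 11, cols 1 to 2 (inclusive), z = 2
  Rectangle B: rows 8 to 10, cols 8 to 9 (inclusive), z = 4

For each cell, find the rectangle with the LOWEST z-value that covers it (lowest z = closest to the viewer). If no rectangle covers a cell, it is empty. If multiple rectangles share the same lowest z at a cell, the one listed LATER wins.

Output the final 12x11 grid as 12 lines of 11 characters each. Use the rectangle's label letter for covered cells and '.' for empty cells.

...........
...........
...........
...........
...........
...........
...........
...........
........BB.
........BB.
.AA.....BB.
.AA........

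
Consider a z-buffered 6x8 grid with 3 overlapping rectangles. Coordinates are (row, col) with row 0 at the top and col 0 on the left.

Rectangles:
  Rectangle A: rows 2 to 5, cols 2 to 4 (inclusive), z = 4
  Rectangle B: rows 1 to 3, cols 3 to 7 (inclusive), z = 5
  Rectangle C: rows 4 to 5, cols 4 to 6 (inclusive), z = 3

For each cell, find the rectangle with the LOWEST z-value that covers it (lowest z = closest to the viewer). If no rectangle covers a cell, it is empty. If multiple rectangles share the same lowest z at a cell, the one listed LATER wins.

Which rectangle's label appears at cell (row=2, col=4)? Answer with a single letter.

Check cell (2,4):
  A: rows 2-5 cols 2-4 z=4 -> covers; best now A (z=4)
  B: rows 1-3 cols 3-7 z=5 -> covers; best now A (z=4)
  C: rows 4-5 cols 4-6 -> outside (row miss)
Winner: A at z=4

Answer: A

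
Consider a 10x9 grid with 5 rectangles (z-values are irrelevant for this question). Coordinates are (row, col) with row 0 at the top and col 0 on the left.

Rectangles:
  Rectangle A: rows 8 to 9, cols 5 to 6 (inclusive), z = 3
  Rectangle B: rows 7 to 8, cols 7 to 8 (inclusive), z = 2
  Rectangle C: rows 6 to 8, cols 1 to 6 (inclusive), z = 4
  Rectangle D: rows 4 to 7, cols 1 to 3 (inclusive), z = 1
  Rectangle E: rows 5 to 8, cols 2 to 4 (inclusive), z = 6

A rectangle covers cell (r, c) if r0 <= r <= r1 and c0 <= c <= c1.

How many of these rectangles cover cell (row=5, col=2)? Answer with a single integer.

Answer: 2

Derivation:
Check cell (5,2):
  A: rows 8-9 cols 5-6 -> outside (row miss)
  B: rows 7-8 cols 7-8 -> outside (row miss)
  C: rows 6-8 cols 1-6 -> outside (row miss)
  D: rows 4-7 cols 1-3 -> covers
  E: rows 5-8 cols 2-4 -> covers
Count covering = 2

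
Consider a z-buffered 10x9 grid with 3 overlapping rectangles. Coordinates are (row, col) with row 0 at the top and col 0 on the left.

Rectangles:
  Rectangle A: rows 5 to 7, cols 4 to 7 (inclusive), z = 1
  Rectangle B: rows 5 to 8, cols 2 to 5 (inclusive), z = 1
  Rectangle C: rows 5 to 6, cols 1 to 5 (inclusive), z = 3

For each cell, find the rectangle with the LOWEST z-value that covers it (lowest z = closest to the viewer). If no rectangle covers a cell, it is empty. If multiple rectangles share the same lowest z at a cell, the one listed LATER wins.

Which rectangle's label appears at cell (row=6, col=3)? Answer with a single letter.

Answer: B

Derivation:
Check cell (6,3):
  A: rows 5-7 cols 4-7 -> outside (col miss)
  B: rows 5-8 cols 2-5 z=1 -> covers; best now B (z=1)
  C: rows 5-6 cols 1-5 z=3 -> covers; best now B (z=1)
Winner: B at z=1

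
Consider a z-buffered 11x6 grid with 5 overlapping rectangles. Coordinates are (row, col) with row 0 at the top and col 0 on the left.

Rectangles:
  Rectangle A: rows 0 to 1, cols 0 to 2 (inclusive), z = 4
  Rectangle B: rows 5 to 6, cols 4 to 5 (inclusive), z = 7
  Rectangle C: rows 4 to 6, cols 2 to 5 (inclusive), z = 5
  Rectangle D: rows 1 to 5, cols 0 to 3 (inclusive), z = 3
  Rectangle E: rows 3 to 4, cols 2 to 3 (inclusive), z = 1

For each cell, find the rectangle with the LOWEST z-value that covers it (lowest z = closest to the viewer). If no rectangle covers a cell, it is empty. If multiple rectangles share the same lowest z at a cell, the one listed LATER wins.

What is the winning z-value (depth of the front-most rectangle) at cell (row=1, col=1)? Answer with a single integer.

Answer: 3

Derivation:
Check cell (1,1):
  A: rows 0-1 cols 0-2 z=4 -> covers; best now A (z=4)
  B: rows 5-6 cols 4-5 -> outside (row miss)
  C: rows 4-6 cols 2-5 -> outside (row miss)
  D: rows 1-5 cols 0-3 z=3 -> covers; best now D (z=3)
  E: rows 3-4 cols 2-3 -> outside (row miss)
Winner: D at z=3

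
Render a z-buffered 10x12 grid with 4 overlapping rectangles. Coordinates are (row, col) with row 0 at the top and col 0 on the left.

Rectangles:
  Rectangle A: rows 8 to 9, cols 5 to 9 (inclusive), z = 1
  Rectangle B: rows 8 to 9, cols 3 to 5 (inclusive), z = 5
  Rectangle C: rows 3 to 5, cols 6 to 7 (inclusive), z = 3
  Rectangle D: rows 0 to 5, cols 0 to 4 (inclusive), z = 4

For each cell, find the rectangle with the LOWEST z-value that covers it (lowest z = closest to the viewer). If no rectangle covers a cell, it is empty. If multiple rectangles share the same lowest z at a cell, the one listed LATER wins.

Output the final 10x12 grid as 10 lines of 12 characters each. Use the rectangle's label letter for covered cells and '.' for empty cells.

DDDDD.......
DDDDD.......
DDDDD.......
DDDDD.CC....
DDDDD.CC....
DDDDD.CC....
............
............
...BBAAAAA..
...BBAAAAA..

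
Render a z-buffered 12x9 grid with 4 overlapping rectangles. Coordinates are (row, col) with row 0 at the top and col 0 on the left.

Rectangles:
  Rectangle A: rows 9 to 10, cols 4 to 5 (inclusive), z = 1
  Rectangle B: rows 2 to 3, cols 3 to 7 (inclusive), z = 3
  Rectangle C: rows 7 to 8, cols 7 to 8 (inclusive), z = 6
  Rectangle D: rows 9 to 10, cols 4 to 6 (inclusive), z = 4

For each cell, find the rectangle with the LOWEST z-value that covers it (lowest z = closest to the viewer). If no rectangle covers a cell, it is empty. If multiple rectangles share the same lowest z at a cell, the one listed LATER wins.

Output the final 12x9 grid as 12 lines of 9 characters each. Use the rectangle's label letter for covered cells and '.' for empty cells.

.........
.........
...BBBBB.
...BBBBB.
.........
.........
.........
.......CC
.......CC
....AAD..
....AAD..
.........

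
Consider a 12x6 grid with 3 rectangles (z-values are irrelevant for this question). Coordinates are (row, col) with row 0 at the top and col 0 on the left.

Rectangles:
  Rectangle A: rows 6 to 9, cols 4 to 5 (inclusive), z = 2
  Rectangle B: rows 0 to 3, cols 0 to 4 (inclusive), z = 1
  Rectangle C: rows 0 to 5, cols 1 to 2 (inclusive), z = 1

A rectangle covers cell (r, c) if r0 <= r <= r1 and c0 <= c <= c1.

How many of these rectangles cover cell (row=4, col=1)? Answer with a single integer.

Answer: 1

Derivation:
Check cell (4,1):
  A: rows 6-9 cols 4-5 -> outside (row miss)
  B: rows 0-3 cols 0-4 -> outside (row miss)
  C: rows 0-5 cols 1-2 -> covers
Count covering = 1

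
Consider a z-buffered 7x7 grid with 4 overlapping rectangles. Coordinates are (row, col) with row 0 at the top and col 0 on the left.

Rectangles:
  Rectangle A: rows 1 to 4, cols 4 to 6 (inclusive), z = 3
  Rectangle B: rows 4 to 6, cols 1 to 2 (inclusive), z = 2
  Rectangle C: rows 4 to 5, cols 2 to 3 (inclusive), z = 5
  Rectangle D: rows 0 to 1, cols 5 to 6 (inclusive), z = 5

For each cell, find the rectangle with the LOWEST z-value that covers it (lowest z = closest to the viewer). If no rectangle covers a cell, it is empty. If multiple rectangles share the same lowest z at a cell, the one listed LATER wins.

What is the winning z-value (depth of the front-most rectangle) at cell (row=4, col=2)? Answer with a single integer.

Answer: 2

Derivation:
Check cell (4,2):
  A: rows 1-4 cols 4-6 -> outside (col miss)
  B: rows 4-6 cols 1-2 z=2 -> covers; best now B (z=2)
  C: rows 4-5 cols 2-3 z=5 -> covers; best now B (z=2)
  D: rows 0-1 cols 5-6 -> outside (row miss)
Winner: B at z=2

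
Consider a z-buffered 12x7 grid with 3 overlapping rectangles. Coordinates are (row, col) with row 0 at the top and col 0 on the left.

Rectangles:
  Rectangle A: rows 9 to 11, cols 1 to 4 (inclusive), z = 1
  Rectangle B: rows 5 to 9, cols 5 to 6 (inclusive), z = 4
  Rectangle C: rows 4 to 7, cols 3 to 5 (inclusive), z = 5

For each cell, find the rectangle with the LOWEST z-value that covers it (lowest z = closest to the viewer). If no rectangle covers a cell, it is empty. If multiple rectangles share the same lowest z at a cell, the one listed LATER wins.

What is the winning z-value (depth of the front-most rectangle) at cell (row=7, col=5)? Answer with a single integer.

Answer: 4

Derivation:
Check cell (7,5):
  A: rows 9-11 cols 1-4 -> outside (row miss)
  B: rows 5-9 cols 5-6 z=4 -> covers; best now B (z=4)
  C: rows 4-7 cols 3-5 z=5 -> covers; best now B (z=4)
Winner: B at z=4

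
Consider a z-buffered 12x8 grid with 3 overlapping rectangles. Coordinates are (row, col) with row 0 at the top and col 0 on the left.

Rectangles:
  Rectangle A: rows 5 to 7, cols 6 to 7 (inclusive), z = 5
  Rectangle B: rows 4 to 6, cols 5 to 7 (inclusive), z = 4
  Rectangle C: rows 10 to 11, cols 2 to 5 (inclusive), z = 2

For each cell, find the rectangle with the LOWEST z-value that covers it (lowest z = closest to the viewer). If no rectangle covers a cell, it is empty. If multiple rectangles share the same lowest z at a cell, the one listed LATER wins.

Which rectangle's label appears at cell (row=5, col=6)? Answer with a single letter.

Answer: B

Derivation:
Check cell (5,6):
  A: rows 5-7 cols 6-7 z=5 -> covers; best now A (z=5)
  B: rows 4-6 cols 5-7 z=4 -> covers; best now B (z=4)
  C: rows 10-11 cols 2-5 -> outside (row miss)
Winner: B at z=4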